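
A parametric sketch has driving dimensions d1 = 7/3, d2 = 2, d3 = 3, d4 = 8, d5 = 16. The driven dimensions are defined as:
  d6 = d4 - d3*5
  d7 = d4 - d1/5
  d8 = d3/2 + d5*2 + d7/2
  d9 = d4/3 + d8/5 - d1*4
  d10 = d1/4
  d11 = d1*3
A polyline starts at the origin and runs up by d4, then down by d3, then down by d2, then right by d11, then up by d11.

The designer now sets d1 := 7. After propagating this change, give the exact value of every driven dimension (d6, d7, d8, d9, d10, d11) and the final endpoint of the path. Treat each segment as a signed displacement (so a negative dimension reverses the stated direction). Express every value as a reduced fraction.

d6 = -7
d7 = 33/5
d8 = 184/5
d9 = -1348/75
d10 = 7/4
d11 = 21
endpoint = (21, 24)

Apply edit: d1 := 7
  d6 = d4 - d3*5 = -7
  d7 = d4 - d1/5 = 33/5
  d8 = d3/2 + d5*2 + d7/2 = 184/5
  d9 = d4/3 + d8/5 - d1*4 = -1348/75
  d10 = d1/4 = 7/4
  d11 = d1*3 = 21
Walk from origin (0, 0):
  seg 1: up by d4 = 8 → (0, 8)
  seg 2: down by d3 = 3 → (0, 5)
  seg 3: down by d2 = 2 → (0, 3)
  seg 4: right by d11 = 21 → (21, 3)
  seg 5: up by d11 = 21 → (21, 24)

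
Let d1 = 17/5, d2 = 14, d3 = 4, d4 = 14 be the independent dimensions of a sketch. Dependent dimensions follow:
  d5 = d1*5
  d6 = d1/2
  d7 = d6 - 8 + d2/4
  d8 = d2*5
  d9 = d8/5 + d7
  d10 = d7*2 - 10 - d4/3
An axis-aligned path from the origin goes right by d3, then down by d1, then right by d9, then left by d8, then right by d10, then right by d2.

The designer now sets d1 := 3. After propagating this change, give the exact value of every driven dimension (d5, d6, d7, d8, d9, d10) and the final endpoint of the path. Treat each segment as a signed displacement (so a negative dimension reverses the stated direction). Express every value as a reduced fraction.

d5 = 15
d6 = 3/2
d7 = -3
d8 = 70
d9 = 11
d10 = -62/3
endpoint = (-185/3, -3)

Apply edit: d1 := 3
  d5 = d1*5 = 15
  d6 = d1/2 = 3/2
  d7 = d6 - 8 + d2/4 = -3
  d8 = d2*5 = 70
  d9 = d8/5 + d7 = 11
  d10 = d7*2 - 10 - d4/3 = -62/3
Walk from origin (0, 0):
  seg 1: right by d3 = 4 → (4, 0)
  seg 2: down by d1 = 3 → (4, -3)
  seg 3: right by d9 = 11 → (15, -3)
  seg 4: left by d8 = 70 → (-55, -3)
  seg 5: right by d10 = -62/3 → (-227/3, -3)
  seg 6: right by d2 = 14 → (-185/3, -3)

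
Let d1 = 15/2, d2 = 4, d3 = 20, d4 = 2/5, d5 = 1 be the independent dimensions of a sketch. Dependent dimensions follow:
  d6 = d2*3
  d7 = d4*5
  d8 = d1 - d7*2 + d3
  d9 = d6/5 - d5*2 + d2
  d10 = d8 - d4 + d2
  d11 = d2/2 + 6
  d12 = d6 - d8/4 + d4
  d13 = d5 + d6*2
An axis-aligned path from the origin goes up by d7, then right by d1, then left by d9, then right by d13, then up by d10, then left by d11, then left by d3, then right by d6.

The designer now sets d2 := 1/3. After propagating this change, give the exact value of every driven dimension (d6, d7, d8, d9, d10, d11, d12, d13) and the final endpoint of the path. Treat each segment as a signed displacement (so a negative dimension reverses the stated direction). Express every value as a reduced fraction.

Apply edit: d2 := 1/3
  d6 = d2*3 = 1
  d7 = d4*5 = 2
  d8 = d1 - d7*2 + d3 = 47/2
  d9 = d6/5 - d5*2 + d2 = -22/15
  d10 = d8 - d4 + d2 = 703/30
  d11 = d2/2 + 6 = 37/6
  d12 = d6 - d8/4 + d4 = -179/40
  d13 = d5 + d6*2 = 3
Walk from origin (0, 0):
  seg 1: up by d7 = 2 → (0, 2)
  seg 2: right by d1 = 15/2 → (15/2, 2)
  seg 3: left by d9 = -22/15 → (269/30, 2)
  seg 4: right by d13 = 3 → (359/30, 2)
  seg 5: up by d10 = 703/30 → (359/30, 763/30)
  seg 6: left by d11 = 37/6 → (29/5, 763/30)
  seg 7: left by d3 = 20 → (-71/5, 763/30)
  seg 8: right by d6 = 1 → (-66/5, 763/30)

d6 = 1
d7 = 2
d8 = 47/2
d9 = -22/15
d10 = 703/30
d11 = 37/6
d12 = -179/40
d13 = 3
endpoint = (-66/5, 763/30)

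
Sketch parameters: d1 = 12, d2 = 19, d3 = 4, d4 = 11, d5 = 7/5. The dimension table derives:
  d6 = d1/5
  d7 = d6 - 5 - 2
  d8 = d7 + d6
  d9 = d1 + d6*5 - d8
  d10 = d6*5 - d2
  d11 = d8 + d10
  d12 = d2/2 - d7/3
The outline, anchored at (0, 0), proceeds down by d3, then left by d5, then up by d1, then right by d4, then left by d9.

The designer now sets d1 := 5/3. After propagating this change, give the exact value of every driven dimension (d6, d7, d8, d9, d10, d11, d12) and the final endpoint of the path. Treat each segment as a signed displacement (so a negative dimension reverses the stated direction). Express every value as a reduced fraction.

Apply edit: d1 := 5/3
  d6 = d1/5 = 1/3
  d7 = d6 - 5 - 2 = -20/3
  d8 = d7 + d6 = -19/3
  d9 = d1 + d6*5 - d8 = 29/3
  d10 = d6*5 - d2 = -52/3
  d11 = d8 + d10 = -71/3
  d12 = d2/2 - d7/3 = 211/18
Walk from origin (0, 0):
  seg 1: down by d3 = 4 → (0, -4)
  seg 2: left by d5 = 7/5 → (-7/5, -4)
  seg 3: up by d1 = 5/3 → (-7/5, -7/3)
  seg 4: right by d4 = 11 → (48/5, -7/3)
  seg 5: left by d9 = 29/3 → (-1/15, -7/3)

d6 = 1/3
d7 = -20/3
d8 = -19/3
d9 = 29/3
d10 = -52/3
d11 = -71/3
d12 = 211/18
endpoint = (-1/15, -7/3)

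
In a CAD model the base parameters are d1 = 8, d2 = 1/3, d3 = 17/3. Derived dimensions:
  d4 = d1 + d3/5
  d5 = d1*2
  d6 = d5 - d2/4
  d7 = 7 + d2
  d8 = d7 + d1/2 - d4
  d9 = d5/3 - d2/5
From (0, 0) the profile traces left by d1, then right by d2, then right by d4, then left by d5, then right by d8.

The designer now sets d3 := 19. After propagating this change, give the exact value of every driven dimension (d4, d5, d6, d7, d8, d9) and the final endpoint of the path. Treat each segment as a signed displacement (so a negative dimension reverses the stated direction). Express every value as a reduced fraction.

Apply edit: d3 := 19
  d4 = d1 + d3/5 = 59/5
  d5 = d1*2 = 16
  d6 = d5 - d2/4 = 191/12
  d7 = 7 + d2 = 22/3
  d8 = d7 + d1/2 - d4 = -7/15
  d9 = d5/3 - d2/5 = 79/15
Walk from origin (0, 0):
  seg 1: left by d1 = 8 → (-8, 0)
  seg 2: right by d2 = 1/3 → (-23/3, 0)
  seg 3: right by d4 = 59/5 → (62/15, 0)
  seg 4: left by d5 = 16 → (-178/15, 0)
  seg 5: right by d8 = -7/15 → (-37/3, 0)

d4 = 59/5
d5 = 16
d6 = 191/12
d7 = 22/3
d8 = -7/15
d9 = 79/15
endpoint = (-37/3, 0)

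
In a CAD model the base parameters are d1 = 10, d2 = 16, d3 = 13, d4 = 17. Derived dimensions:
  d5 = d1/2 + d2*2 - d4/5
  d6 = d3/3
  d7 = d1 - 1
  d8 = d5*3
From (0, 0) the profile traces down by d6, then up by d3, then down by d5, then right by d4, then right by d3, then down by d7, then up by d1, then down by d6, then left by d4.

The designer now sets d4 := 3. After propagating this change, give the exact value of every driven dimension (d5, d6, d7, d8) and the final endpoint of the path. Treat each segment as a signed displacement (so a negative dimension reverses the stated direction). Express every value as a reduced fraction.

d5 = 182/5
d6 = 13/3
d7 = 9
d8 = 546/5
endpoint = (13, -466/15)

Apply edit: d4 := 3
  d5 = d1/2 + d2*2 - d4/5 = 182/5
  d6 = d3/3 = 13/3
  d7 = d1 - 1 = 9
  d8 = d5*3 = 546/5
Walk from origin (0, 0):
  seg 1: down by d6 = 13/3 → (0, -13/3)
  seg 2: up by d3 = 13 → (0, 26/3)
  seg 3: down by d5 = 182/5 → (0, -416/15)
  seg 4: right by d4 = 3 → (3, -416/15)
  seg 5: right by d3 = 13 → (16, -416/15)
  seg 6: down by d7 = 9 → (16, -551/15)
  seg 7: up by d1 = 10 → (16, -401/15)
  seg 8: down by d6 = 13/3 → (16, -466/15)
  seg 9: left by d4 = 3 → (13, -466/15)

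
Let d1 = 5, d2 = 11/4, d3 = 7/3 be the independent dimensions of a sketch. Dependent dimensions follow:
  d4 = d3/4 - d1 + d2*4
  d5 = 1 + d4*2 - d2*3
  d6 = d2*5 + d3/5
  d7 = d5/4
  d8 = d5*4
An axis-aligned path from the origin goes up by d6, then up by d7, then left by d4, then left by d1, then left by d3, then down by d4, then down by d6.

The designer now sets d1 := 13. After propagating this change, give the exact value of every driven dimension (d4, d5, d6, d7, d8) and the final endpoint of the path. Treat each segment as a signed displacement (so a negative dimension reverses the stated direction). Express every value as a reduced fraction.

d4 = -17/12
d5 = -121/12
d6 = 853/60
d7 = -121/48
d8 = -121/3
endpoint = (-167/12, -53/48)

Apply edit: d1 := 13
  d4 = d3/4 - d1 + d2*4 = -17/12
  d5 = 1 + d4*2 - d2*3 = -121/12
  d6 = d2*5 + d3/5 = 853/60
  d7 = d5/4 = -121/48
  d8 = d5*4 = -121/3
Walk from origin (0, 0):
  seg 1: up by d6 = 853/60 → (0, 853/60)
  seg 2: up by d7 = -121/48 → (0, 2807/240)
  seg 3: left by d4 = -17/12 → (17/12, 2807/240)
  seg 4: left by d1 = 13 → (-139/12, 2807/240)
  seg 5: left by d3 = 7/3 → (-167/12, 2807/240)
  seg 6: down by d4 = -17/12 → (-167/12, 1049/80)
  seg 7: down by d6 = 853/60 → (-167/12, -53/48)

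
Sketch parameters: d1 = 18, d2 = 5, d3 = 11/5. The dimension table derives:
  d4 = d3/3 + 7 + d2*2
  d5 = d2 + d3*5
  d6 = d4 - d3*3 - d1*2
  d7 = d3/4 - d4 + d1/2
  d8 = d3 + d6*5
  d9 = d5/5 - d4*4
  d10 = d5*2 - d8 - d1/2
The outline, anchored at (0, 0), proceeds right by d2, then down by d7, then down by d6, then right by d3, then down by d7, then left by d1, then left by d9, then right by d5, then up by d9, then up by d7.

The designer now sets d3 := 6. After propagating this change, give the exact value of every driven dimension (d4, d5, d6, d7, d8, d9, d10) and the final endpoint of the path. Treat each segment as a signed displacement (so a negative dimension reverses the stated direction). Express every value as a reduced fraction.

Apply edit: d3 := 6
  d4 = d3/3 + 7 + d2*2 = 19
  d5 = d2 + d3*5 = 35
  d6 = d4 - d3*3 - d1*2 = -35
  d7 = d3/4 - d4 + d1/2 = -17/2
  d8 = d3 + d6*5 = -169
  d9 = d5/5 - d4*4 = -69
  d10 = d5*2 - d8 - d1/2 = 230
Walk from origin (0, 0):
  seg 1: right by d2 = 5 → (5, 0)
  seg 2: down by d7 = -17/2 → (5, 17/2)
  seg 3: down by d6 = -35 → (5, 87/2)
  seg 4: right by d3 = 6 → (11, 87/2)
  seg 5: down by d7 = -17/2 → (11, 52)
  seg 6: left by d1 = 18 → (-7, 52)
  seg 7: left by d9 = -69 → (62, 52)
  seg 8: right by d5 = 35 → (97, 52)
  seg 9: up by d9 = -69 → (97, -17)
  seg 10: up by d7 = -17/2 → (97, -51/2)

d4 = 19
d5 = 35
d6 = -35
d7 = -17/2
d8 = -169
d9 = -69
d10 = 230
endpoint = (97, -51/2)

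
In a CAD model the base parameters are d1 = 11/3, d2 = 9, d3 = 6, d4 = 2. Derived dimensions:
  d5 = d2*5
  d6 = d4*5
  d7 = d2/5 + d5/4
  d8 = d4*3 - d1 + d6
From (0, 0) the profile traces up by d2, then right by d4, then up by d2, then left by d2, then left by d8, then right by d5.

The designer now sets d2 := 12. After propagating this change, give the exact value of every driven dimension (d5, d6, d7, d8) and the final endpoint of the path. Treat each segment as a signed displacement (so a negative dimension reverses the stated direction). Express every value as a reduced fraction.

d5 = 60
d6 = 10
d7 = 87/5
d8 = 37/3
endpoint = (113/3, 24)

Apply edit: d2 := 12
  d5 = d2*5 = 60
  d6 = d4*5 = 10
  d7 = d2/5 + d5/4 = 87/5
  d8 = d4*3 - d1 + d6 = 37/3
Walk from origin (0, 0):
  seg 1: up by d2 = 12 → (0, 12)
  seg 2: right by d4 = 2 → (2, 12)
  seg 3: up by d2 = 12 → (2, 24)
  seg 4: left by d2 = 12 → (-10, 24)
  seg 5: left by d8 = 37/3 → (-67/3, 24)
  seg 6: right by d5 = 60 → (113/3, 24)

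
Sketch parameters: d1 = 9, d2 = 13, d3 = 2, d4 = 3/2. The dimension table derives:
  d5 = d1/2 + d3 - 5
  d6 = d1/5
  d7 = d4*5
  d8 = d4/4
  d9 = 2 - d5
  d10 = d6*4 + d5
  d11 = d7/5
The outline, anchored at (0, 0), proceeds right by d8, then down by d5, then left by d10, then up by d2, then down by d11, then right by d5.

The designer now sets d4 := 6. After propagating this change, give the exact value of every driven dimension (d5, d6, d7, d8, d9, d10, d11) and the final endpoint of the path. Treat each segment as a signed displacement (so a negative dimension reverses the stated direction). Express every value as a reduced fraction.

Apply edit: d4 := 6
  d5 = d1/2 + d3 - 5 = 3/2
  d6 = d1/5 = 9/5
  d7 = d4*5 = 30
  d8 = d4/4 = 3/2
  d9 = 2 - d5 = 1/2
  d10 = d6*4 + d5 = 87/10
  d11 = d7/5 = 6
Walk from origin (0, 0):
  seg 1: right by d8 = 3/2 → (3/2, 0)
  seg 2: down by d5 = 3/2 → (3/2, -3/2)
  seg 3: left by d10 = 87/10 → (-36/5, -3/2)
  seg 4: up by d2 = 13 → (-36/5, 23/2)
  seg 5: down by d11 = 6 → (-36/5, 11/2)
  seg 6: right by d5 = 3/2 → (-57/10, 11/2)

d5 = 3/2
d6 = 9/5
d7 = 30
d8 = 3/2
d9 = 1/2
d10 = 87/10
d11 = 6
endpoint = (-57/10, 11/2)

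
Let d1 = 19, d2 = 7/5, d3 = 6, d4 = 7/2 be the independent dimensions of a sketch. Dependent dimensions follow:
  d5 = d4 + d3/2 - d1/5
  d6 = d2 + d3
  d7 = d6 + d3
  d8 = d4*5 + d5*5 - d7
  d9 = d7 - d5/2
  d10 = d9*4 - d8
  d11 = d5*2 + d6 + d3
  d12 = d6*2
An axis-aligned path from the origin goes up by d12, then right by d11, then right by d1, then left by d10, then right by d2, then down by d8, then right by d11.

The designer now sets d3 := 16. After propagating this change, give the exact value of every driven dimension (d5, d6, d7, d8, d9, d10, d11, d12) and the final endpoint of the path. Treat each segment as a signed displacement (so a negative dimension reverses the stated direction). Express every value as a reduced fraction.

d5 = 77/10
d6 = 87/5
d7 = 167/5
d8 = 113/5
d9 = 591/20
d10 = 478/5
d11 = 244/5
d12 = 174/5
endpoint = (112/5, 61/5)

Apply edit: d3 := 16
  d5 = d4 + d3/2 - d1/5 = 77/10
  d6 = d2 + d3 = 87/5
  d7 = d6 + d3 = 167/5
  d8 = d4*5 + d5*5 - d7 = 113/5
  d9 = d7 - d5/2 = 591/20
  d10 = d9*4 - d8 = 478/5
  d11 = d5*2 + d6 + d3 = 244/5
  d12 = d6*2 = 174/5
Walk from origin (0, 0):
  seg 1: up by d12 = 174/5 → (0, 174/5)
  seg 2: right by d11 = 244/5 → (244/5, 174/5)
  seg 3: right by d1 = 19 → (339/5, 174/5)
  seg 4: left by d10 = 478/5 → (-139/5, 174/5)
  seg 5: right by d2 = 7/5 → (-132/5, 174/5)
  seg 6: down by d8 = 113/5 → (-132/5, 61/5)
  seg 7: right by d11 = 244/5 → (112/5, 61/5)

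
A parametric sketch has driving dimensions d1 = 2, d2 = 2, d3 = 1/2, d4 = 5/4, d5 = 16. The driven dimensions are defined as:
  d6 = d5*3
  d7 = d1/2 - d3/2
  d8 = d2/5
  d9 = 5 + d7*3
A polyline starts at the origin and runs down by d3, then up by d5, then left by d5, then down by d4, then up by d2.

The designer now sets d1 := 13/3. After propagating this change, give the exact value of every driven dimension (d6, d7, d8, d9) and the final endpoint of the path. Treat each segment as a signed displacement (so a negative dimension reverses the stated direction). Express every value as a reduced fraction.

Apply edit: d1 := 13/3
  d6 = d5*3 = 48
  d7 = d1/2 - d3/2 = 23/12
  d8 = d2/5 = 2/5
  d9 = 5 + d7*3 = 43/4
Walk from origin (0, 0):
  seg 1: down by d3 = 1/2 → (0, -1/2)
  seg 2: up by d5 = 16 → (0, 31/2)
  seg 3: left by d5 = 16 → (-16, 31/2)
  seg 4: down by d4 = 5/4 → (-16, 57/4)
  seg 5: up by d2 = 2 → (-16, 65/4)

d6 = 48
d7 = 23/12
d8 = 2/5
d9 = 43/4
endpoint = (-16, 65/4)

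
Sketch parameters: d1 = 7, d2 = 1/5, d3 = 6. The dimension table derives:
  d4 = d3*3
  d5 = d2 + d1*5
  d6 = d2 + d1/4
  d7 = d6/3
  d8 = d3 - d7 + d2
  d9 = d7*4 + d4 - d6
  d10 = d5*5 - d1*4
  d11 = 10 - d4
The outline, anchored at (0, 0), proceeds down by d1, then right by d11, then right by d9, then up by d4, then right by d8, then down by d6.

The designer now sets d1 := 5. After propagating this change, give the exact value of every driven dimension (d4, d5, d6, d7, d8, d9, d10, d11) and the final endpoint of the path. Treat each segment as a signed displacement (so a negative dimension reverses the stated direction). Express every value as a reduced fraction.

d4 = 18
d5 = 126/5
d6 = 29/20
d7 = 29/60
d8 = 343/60
d9 = 1109/60
d10 = 106
d11 = -8
endpoint = (81/5, 231/20)

Apply edit: d1 := 5
  d4 = d3*3 = 18
  d5 = d2 + d1*5 = 126/5
  d6 = d2 + d1/4 = 29/20
  d7 = d6/3 = 29/60
  d8 = d3 - d7 + d2 = 343/60
  d9 = d7*4 + d4 - d6 = 1109/60
  d10 = d5*5 - d1*4 = 106
  d11 = 10 - d4 = -8
Walk from origin (0, 0):
  seg 1: down by d1 = 5 → (0, -5)
  seg 2: right by d11 = -8 → (-8, -5)
  seg 3: right by d9 = 1109/60 → (629/60, -5)
  seg 4: up by d4 = 18 → (629/60, 13)
  seg 5: right by d8 = 343/60 → (81/5, 13)
  seg 6: down by d6 = 29/20 → (81/5, 231/20)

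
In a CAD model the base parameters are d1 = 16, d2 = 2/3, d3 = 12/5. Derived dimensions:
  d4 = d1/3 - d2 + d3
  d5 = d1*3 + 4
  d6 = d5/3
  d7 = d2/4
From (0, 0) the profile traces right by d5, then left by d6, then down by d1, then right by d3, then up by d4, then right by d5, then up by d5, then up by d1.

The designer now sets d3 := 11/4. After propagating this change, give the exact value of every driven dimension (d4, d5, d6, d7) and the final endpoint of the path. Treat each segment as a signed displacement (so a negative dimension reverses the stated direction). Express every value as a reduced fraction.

Apply edit: d3 := 11/4
  d4 = d1/3 - d2 + d3 = 89/12
  d5 = d1*3 + 4 = 52
  d6 = d5/3 = 52/3
  d7 = d2/4 = 1/6
Walk from origin (0, 0):
  seg 1: right by d5 = 52 → (52, 0)
  seg 2: left by d6 = 52/3 → (104/3, 0)
  seg 3: down by d1 = 16 → (104/3, -16)
  seg 4: right by d3 = 11/4 → (449/12, -16)
  seg 5: up by d4 = 89/12 → (449/12, -103/12)
  seg 6: right by d5 = 52 → (1073/12, -103/12)
  seg 7: up by d5 = 52 → (1073/12, 521/12)
  seg 8: up by d1 = 16 → (1073/12, 713/12)

d4 = 89/12
d5 = 52
d6 = 52/3
d7 = 1/6
endpoint = (1073/12, 713/12)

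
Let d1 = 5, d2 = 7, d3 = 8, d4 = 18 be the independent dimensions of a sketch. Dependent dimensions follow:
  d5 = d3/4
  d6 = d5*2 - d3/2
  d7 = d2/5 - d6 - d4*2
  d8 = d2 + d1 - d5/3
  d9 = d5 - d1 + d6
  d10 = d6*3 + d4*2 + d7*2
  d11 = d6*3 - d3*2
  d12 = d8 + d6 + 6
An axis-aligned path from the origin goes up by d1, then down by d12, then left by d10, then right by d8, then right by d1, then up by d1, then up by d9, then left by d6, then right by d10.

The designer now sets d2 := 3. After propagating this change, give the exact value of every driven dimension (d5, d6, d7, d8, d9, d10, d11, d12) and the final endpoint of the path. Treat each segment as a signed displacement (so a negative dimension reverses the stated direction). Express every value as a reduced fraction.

d5 = 2
d6 = 0
d7 = -177/5
d8 = 22/3
d9 = -3
d10 = -174/5
d11 = -16
d12 = 40/3
endpoint = (37/3, -19/3)

Apply edit: d2 := 3
  d5 = d3/4 = 2
  d6 = d5*2 - d3/2 = 0
  d7 = d2/5 - d6 - d4*2 = -177/5
  d8 = d2 + d1 - d5/3 = 22/3
  d9 = d5 - d1 + d6 = -3
  d10 = d6*3 + d4*2 + d7*2 = -174/5
  d11 = d6*3 - d3*2 = -16
  d12 = d8 + d6 + 6 = 40/3
Walk from origin (0, 0):
  seg 1: up by d1 = 5 → (0, 5)
  seg 2: down by d12 = 40/3 → (0, -25/3)
  seg 3: left by d10 = -174/5 → (174/5, -25/3)
  seg 4: right by d8 = 22/3 → (632/15, -25/3)
  seg 5: right by d1 = 5 → (707/15, -25/3)
  seg 6: up by d1 = 5 → (707/15, -10/3)
  seg 7: up by d9 = -3 → (707/15, -19/3)
  seg 8: left by d6 = 0 → (707/15, -19/3)
  seg 9: right by d10 = -174/5 → (37/3, -19/3)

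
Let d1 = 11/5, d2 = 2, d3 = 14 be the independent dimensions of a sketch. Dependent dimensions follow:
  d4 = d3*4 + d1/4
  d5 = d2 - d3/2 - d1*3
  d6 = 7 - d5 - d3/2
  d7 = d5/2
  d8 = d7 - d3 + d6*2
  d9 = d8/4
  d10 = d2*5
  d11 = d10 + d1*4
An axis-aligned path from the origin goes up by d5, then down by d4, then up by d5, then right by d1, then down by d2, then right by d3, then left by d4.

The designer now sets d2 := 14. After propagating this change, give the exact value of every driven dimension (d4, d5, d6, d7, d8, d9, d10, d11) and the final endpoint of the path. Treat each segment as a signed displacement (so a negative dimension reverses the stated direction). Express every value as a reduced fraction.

Apply edit: d2 := 14
  d4 = d3*4 + d1/4 = 1131/20
  d5 = d2 - d3/2 - d1*3 = 2/5
  d6 = 7 - d5 - d3/2 = -2/5
  d7 = d5/2 = 1/5
  d8 = d7 - d3 + d6*2 = -73/5
  d9 = d8/4 = -73/20
  d10 = d2*5 = 70
  d11 = d10 + d1*4 = 394/5
Walk from origin (0, 0):
  seg 1: up by d5 = 2/5 → (0, 2/5)
  seg 2: down by d4 = 1131/20 → (0, -1123/20)
  seg 3: up by d5 = 2/5 → (0, -223/4)
  seg 4: right by d1 = 11/5 → (11/5, -223/4)
  seg 5: down by d2 = 14 → (11/5, -279/4)
  seg 6: right by d3 = 14 → (81/5, -279/4)
  seg 7: left by d4 = 1131/20 → (-807/20, -279/4)

d4 = 1131/20
d5 = 2/5
d6 = -2/5
d7 = 1/5
d8 = -73/5
d9 = -73/20
d10 = 70
d11 = 394/5
endpoint = (-807/20, -279/4)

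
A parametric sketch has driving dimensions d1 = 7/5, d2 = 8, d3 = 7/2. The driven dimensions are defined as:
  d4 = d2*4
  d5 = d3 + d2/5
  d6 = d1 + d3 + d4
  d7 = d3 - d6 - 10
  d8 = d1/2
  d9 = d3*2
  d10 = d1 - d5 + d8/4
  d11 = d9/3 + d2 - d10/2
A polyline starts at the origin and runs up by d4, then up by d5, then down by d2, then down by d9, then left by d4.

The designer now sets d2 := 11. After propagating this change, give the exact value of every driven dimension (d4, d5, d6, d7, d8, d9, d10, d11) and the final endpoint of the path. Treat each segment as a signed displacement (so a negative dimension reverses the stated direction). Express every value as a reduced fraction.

d4 = 44
d5 = 57/10
d6 = 489/10
d7 = -277/5
d8 = 7/10
d9 = 7
d10 = -33/8
d11 = 739/48
endpoint = (-44, 317/10)

Apply edit: d2 := 11
  d4 = d2*4 = 44
  d5 = d3 + d2/5 = 57/10
  d6 = d1 + d3 + d4 = 489/10
  d7 = d3 - d6 - 10 = -277/5
  d8 = d1/2 = 7/10
  d9 = d3*2 = 7
  d10 = d1 - d5 + d8/4 = -33/8
  d11 = d9/3 + d2 - d10/2 = 739/48
Walk from origin (0, 0):
  seg 1: up by d4 = 44 → (0, 44)
  seg 2: up by d5 = 57/10 → (0, 497/10)
  seg 3: down by d2 = 11 → (0, 387/10)
  seg 4: down by d9 = 7 → (0, 317/10)
  seg 5: left by d4 = 44 → (-44, 317/10)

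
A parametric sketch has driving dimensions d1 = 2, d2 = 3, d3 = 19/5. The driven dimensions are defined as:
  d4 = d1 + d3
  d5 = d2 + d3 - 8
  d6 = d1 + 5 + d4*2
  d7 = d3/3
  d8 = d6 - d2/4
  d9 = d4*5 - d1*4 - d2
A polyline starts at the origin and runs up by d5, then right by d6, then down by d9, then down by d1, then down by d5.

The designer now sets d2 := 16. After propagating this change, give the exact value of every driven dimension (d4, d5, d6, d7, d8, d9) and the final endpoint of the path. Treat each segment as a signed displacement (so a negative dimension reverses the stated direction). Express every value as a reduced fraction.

d4 = 29/5
d5 = 59/5
d6 = 93/5
d7 = 19/15
d8 = 73/5
d9 = 5
endpoint = (93/5, -7)

Apply edit: d2 := 16
  d4 = d1 + d3 = 29/5
  d5 = d2 + d3 - 8 = 59/5
  d6 = d1 + 5 + d4*2 = 93/5
  d7 = d3/3 = 19/15
  d8 = d6 - d2/4 = 73/5
  d9 = d4*5 - d1*4 - d2 = 5
Walk from origin (0, 0):
  seg 1: up by d5 = 59/5 → (0, 59/5)
  seg 2: right by d6 = 93/5 → (93/5, 59/5)
  seg 3: down by d9 = 5 → (93/5, 34/5)
  seg 4: down by d1 = 2 → (93/5, 24/5)
  seg 5: down by d5 = 59/5 → (93/5, -7)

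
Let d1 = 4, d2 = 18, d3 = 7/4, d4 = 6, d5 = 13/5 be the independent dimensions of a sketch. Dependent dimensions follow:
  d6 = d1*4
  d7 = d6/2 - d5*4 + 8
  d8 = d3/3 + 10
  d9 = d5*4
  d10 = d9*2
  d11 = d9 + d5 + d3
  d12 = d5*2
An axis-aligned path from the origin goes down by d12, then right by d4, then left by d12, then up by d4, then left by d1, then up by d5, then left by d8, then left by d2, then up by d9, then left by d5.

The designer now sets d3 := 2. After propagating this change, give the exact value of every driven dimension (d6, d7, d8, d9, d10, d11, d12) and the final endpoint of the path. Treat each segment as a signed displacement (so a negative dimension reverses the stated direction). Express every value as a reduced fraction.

Apply edit: d3 := 2
  d6 = d1*4 = 16
  d7 = d6/2 - d5*4 + 8 = 28/5
  d8 = d3/3 + 10 = 32/3
  d9 = d5*4 = 52/5
  d10 = d9*2 = 104/5
  d11 = d9 + d5 + d3 = 15
  d12 = d5*2 = 26/5
Walk from origin (0, 0):
  seg 1: down by d12 = 26/5 → (0, -26/5)
  seg 2: right by d4 = 6 → (6, -26/5)
  seg 3: left by d12 = 26/5 → (4/5, -26/5)
  seg 4: up by d4 = 6 → (4/5, 4/5)
  seg 5: left by d1 = 4 → (-16/5, 4/5)
  seg 6: up by d5 = 13/5 → (-16/5, 17/5)
  seg 7: left by d8 = 32/3 → (-208/15, 17/5)
  seg 8: left by d2 = 18 → (-478/15, 17/5)
  seg 9: up by d9 = 52/5 → (-478/15, 69/5)
  seg 10: left by d5 = 13/5 → (-517/15, 69/5)

d6 = 16
d7 = 28/5
d8 = 32/3
d9 = 52/5
d10 = 104/5
d11 = 15
d12 = 26/5
endpoint = (-517/15, 69/5)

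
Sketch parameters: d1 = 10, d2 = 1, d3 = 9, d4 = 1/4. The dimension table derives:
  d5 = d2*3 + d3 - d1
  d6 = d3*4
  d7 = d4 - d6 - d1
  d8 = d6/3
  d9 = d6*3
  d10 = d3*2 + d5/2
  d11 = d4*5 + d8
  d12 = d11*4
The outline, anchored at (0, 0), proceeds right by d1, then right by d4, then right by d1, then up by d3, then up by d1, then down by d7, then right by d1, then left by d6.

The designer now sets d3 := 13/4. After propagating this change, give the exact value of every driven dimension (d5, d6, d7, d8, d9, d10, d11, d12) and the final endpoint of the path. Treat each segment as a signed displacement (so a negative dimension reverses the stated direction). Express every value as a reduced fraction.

Apply edit: d3 := 13/4
  d5 = d2*3 + d3 - d1 = -15/4
  d6 = d3*4 = 13
  d7 = d4 - d6 - d1 = -91/4
  d8 = d6/3 = 13/3
  d9 = d6*3 = 39
  d10 = d3*2 + d5/2 = 37/8
  d11 = d4*5 + d8 = 67/12
  d12 = d11*4 = 67/3
Walk from origin (0, 0):
  seg 1: right by d1 = 10 → (10, 0)
  seg 2: right by d4 = 1/4 → (41/4, 0)
  seg 3: right by d1 = 10 → (81/4, 0)
  seg 4: up by d3 = 13/4 → (81/4, 13/4)
  seg 5: up by d1 = 10 → (81/4, 53/4)
  seg 6: down by d7 = -91/4 → (81/4, 36)
  seg 7: right by d1 = 10 → (121/4, 36)
  seg 8: left by d6 = 13 → (69/4, 36)

d5 = -15/4
d6 = 13
d7 = -91/4
d8 = 13/3
d9 = 39
d10 = 37/8
d11 = 67/12
d12 = 67/3
endpoint = (69/4, 36)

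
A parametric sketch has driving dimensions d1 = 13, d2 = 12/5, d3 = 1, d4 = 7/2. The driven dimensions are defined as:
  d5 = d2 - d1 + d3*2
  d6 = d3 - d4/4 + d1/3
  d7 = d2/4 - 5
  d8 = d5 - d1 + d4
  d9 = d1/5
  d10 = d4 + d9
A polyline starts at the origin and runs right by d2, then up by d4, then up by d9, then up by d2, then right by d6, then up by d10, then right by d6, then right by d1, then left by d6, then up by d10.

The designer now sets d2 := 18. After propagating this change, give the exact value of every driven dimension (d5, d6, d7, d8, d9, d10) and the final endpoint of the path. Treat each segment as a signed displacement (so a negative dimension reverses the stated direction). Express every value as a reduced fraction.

d5 = 7
d6 = 107/24
d7 = -1/2
d8 = -5/2
d9 = 13/5
d10 = 61/10
endpoint = (851/24, 363/10)

Apply edit: d2 := 18
  d5 = d2 - d1 + d3*2 = 7
  d6 = d3 - d4/4 + d1/3 = 107/24
  d7 = d2/4 - 5 = -1/2
  d8 = d5 - d1 + d4 = -5/2
  d9 = d1/5 = 13/5
  d10 = d4 + d9 = 61/10
Walk from origin (0, 0):
  seg 1: right by d2 = 18 → (18, 0)
  seg 2: up by d4 = 7/2 → (18, 7/2)
  seg 3: up by d9 = 13/5 → (18, 61/10)
  seg 4: up by d2 = 18 → (18, 241/10)
  seg 5: right by d6 = 107/24 → (539/24, 241/10)
  seg 6: up by d10 = 61/10 → (539/24, 151/5)
  seg 7: right by d6 = 107/24 → (323/12, 151/5)
  seg 8: right by d1 = 13 → (479/12, 151/5)
  seg 9: left by d6 = 107/24 → (851/24, 151/5)
  seg 10: up by d10 = 61/10 → (851/24, 363/10)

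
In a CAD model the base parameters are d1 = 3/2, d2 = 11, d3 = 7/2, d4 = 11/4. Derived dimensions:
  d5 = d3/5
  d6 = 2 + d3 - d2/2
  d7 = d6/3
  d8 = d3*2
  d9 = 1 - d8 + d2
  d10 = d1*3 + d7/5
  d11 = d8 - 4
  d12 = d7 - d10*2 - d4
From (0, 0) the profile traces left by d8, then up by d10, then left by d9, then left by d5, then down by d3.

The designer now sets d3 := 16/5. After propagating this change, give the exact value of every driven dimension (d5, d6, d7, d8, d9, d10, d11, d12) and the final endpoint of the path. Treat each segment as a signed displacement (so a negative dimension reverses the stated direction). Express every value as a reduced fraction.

Apply edit: d3 := 16/5
  d5 = d3/5 = 16/25
  d6 = 2 + d3 - d2/2 = -3/10
  d7 = d6/3 = -1/10
  d8 = d3*2 = 32/5
  d9 = 1 - d8 + d2 = 28/5
  d10 = d1*3 + d7/5 = 112/25
  d11 = d8 - 4 = 12/5
  d12 = d7 - d10*2 - d4 = -1181/100
Walk from origin (0, 0):
  seg 1: left by d8 = 32/5 → (-32/5, 0)
  seg 2: up by d10 = 112/25 → (-32/5, 112/25)
  seg 3: left by d9 = 28/5 → (-12, 112/25)
  seg 4: left by d5 = 16/25 → (-316/25, 112/25)
  seg 5: down by d3 = 16/5 → (-316/25, 32/25)

d5 = 16/25
d6 = -3/10
d7 = -1/10
d8 = 32/5
d9 = 28/5
d10 = 112/25
d11 = 12/5
d12 = -1181/100
endpoint = (-316/25, 32/25)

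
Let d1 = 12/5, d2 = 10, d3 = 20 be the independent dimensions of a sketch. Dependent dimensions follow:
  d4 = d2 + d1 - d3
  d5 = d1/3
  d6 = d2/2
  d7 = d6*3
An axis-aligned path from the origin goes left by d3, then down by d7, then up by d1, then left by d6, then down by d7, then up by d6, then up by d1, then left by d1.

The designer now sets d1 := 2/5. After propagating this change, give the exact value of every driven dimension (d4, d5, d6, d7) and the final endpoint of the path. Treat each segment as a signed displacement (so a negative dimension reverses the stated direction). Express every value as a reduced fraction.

d4 = -48/5
d5 = 2/15
d6 = 5
d7 = 15
endpoint = (-127/5, -121/5)

Apply edit: d1 := 2/5
  d4 = d2 + d1 - d3 = -48/5
  d5 = d1/3 = 2/15
  d6 = d2/2 = 5
  d7 = d6*3 = 15
Walk from origin (0, 0):
  seg 1: left by d3 = 20 → (-20, 0)
  seg 2: down by d7 = 15 → (-20, -15)
  seg 3: up by d1 = 2/5 → (-20, -73/5)
  seg 4: left by d6 = 5 → (-25, -73/5)
  seg 5: down by d7 = 15 → (-25, -148/5)
  seg 6: up by d6 = 5 → (-25, -123/5)
  seg 7: up by d1 = 2/5 → (-25, -121/5)
  seg 8: left by d1 = 2/5 → (-127/5, -121/5)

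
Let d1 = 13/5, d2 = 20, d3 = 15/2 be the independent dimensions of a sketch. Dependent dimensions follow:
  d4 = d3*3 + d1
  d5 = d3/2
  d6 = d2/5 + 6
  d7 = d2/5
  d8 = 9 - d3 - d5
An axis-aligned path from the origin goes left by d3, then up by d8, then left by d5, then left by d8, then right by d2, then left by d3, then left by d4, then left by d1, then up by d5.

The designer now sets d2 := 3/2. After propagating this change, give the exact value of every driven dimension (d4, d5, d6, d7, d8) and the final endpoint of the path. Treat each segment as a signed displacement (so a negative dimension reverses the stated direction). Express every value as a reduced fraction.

Apply edit: d2 := 3/2
  d4 = d3*3 + d1 = 251/10
  d5 = d3/2 = 15/4
  d6 = d2/5 + 6 = 63/10
  d7 = d2/5 = 3/10
  d8 = 9 - d3 - d5 = -9/4
Walk from origin (0, 0):
  seg 1: left by d3 = 15/2 → (-15/2, 0)
  seg 2: up by d8 = -9/4 → (-15/2, -9/4)
  seg 3: left by d5 = 15/4 → (-45/4, -9/4)
  seg 4: left by d8 = -9/4 → (-9, -9/4)
  seg 5: right by d2 = 3/2 → (-15/2, -9/4)
  seg 6: left by d3 = 15/2 → (-15, -9/4)
  seg 7: left by d4 = 251/10 → (-401/10, -9/4)
  seg 8: left by d1 = 13/5 → (-427/10, -9/4)
  seg 9: up by d5 = 15/4 → (-427/10, 3/2)

d4 = 251/10
d5 = 15/4
d6 = 63/10
d7 = 3/10
d8 = -9/4
endpoint = (-427/10, 3/2)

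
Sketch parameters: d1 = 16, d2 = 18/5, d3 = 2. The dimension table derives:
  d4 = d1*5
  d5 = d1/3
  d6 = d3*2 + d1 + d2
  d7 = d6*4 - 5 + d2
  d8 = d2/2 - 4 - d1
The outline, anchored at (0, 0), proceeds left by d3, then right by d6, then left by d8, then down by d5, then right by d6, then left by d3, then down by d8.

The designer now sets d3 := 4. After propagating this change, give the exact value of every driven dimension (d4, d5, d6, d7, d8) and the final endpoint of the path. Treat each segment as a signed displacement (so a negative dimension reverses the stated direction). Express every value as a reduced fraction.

d4 = 80
d5 = 16/3
d6 = 138/5
d7 = 109
d8 = -91/5
endpoint = (327/5, 193/15)

Apply edit: d3 := 4
  d4 = d1*5 = 80
  d5 = d1/3 = 16/3
  d6 = d3*2 + d1 + d2 = 138/5
  d7 = d6*4 - 5 + d2 = 109
  d8 = d2/2 - 4 - d1 = -91/5
Walk from origin (0, 0):
  seg 1: left by d3 = 4 → (-4, 0)
  seg 2: right by d6 = 138/5 → (118/5, 0)
  seg 3: left by d8 = -91/5 → (209/5, 0)
  seg 4: down by d5 = 16/3 → (209/5, -16/3)
  seg 5: right by d6 = 138/5 → (347/5, -16/3)
  seg 6: left by d3 = 4 → (327/5, -16/3)
  seg 7: down by d8 = -91/5 → (327/5, 193/15)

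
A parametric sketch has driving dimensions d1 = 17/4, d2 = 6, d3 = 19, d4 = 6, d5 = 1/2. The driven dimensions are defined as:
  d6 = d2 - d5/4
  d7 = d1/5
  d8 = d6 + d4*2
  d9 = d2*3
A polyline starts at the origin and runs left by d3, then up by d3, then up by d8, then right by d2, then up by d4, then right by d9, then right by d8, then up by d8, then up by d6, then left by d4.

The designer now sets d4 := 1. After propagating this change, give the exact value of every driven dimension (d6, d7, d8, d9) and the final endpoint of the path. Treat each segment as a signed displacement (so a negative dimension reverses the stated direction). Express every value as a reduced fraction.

d6 = 47/8
d7 = 17/20
d8 = 63/8
d9 = 18
endpoint = (95/8, 333/8)

Apply edit: d4 := 1
  d6 = d2 - d5/4 = 47/8
  d7 = d1/5 = 17/20
  d8 = d6 + d4*2 = 63/8
  d9 = d2*3 = 18
Walk from origin (0, 0):
  seg 1: left by d3 = 19 → (-19, 0)
  seg 2: up by d3 = 19 → (-19, 19)
  seg 3: up by d8 = 63/8 → (-19, 215/8)
  seg 4: right by d2 = 6 → (-13, 215/8)
  seg 5: up by d4 = 1 → (-13, 223/8)
  seg 6: right by d9 = 18 → (5, 223/8)
  seg 7: right by d8 = 63/8 → (103/8, 223/8)
  seg 8: up by d8 = 63/8 → (103/8, 143/4)
  seg 9: up by d6 = 47/8 → (103/8, 333/8)
  seg 10: left by d4 = 1 → (95/8, 333/8)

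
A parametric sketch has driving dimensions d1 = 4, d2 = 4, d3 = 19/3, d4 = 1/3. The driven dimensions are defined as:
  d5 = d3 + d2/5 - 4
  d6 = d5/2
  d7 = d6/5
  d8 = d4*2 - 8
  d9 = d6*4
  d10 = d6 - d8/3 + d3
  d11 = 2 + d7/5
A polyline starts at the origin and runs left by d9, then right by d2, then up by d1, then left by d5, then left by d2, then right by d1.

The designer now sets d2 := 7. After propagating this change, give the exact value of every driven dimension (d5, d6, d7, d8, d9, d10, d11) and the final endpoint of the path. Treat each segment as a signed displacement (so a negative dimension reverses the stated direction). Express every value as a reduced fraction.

Apply edit: d2 := 7
  d5 = d3 + d2/5 - 4 = 56/15
  d6 = d5/2 = 28/15
  d7 = d6/5 = 28/75
  d8 = d4*2 - 8 = -22/3
  d9 = d6*4 = 112/15
  d10 = d6 - d8/3 + d3 = 479/45
  d11 = 2 + d7/5 = 778/375
Walk from origin (0, 0):
  seg 1: left by d9 = 112/15 → (-112/15, 0)
  seg 2: right by d2 = 7 → (-7/15, 0)
  seg 3: up by d1 = 4 → (-7/15, 4)
  seg 4: left by d5 = 56/15 → (-21/5, 4)
  seg 5: left by d2 = 7 → (-56/5, 4)
  seg 6: right by d1 = 4 → (-36/5, 4)

d5 = 56/15
d6 = 28/15
d7 = 28/75
d8 = -22/3
d9 = 112/15
d10 = 479/45
d11 = 778/375
endpoint = (-36/5, 4)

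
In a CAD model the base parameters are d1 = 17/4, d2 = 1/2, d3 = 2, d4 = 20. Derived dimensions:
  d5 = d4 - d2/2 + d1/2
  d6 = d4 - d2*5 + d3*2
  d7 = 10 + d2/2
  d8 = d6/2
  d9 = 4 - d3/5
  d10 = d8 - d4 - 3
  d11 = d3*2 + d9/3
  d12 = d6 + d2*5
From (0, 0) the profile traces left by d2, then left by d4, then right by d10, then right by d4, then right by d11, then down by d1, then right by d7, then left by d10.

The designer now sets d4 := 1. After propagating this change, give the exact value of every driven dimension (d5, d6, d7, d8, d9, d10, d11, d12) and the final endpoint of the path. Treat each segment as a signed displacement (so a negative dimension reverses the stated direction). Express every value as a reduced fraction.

d5 = 23/8
d6 = 5/2
d7 = 41/4
d8 = 5/4
d9 = 18/5
d10 = -11/4
d11 = 26/5
d12 = 5
endpoint = (299/20, -17/4)

Apply edit: d4 := 1
  d5 = d4 - d2/2 + d1/2 = 23/8
  d6 = d4 - d2*5 + d3*2 = 5/2
  d7 = 10 + d2/2 = 41/4
  d8 = d6/2 = 5/4
  d9 = 4 - d3/5 = 18/5
  d10 = d8 - d4 - 3 = -11/4
  d11 = d3*2 + d9/3 = 26/5
  d12 = d6 + d2*5 = 5
Walk from origin (0, 0):
  seg 1: left by d2 = 1/2 → (-1/2, 0)
  seg 2: left by d4 = 1 → (-3/2, 0)
  seg 3: right by d10 = -11/4 → (-17/4, 0)
  seg 4: right by d4 = 1 → (-13/4, 0)
  seg 5: right by d11 = 26/5 → (39/20, 0)
  seg 6: down by d1 = 17/4 → (39/20, -17/4)
  seg 7: right by d7 = 41/4 → (61/5, -17/4)
  seg 8: left by d10 = -11/4 → (299/20, -17/4)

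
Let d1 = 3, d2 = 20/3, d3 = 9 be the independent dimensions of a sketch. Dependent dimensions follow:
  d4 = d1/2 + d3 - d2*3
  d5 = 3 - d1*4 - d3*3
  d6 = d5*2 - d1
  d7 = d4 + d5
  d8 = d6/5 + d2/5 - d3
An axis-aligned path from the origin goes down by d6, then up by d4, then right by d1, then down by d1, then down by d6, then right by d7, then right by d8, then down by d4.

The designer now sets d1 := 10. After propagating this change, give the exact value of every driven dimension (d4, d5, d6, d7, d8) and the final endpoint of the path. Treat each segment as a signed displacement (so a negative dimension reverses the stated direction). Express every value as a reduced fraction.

Apply edit: d1 := 10
  d4 = d1/2 + d3 - d2*3 = -6
  d5 = 3 - d1*4 - d3*3 = -64
  d6 = d5*2 - d1 = -138
  d7 = d4 + d5 = -70
  d8 = d6/5 + d2/5 - d3 = -529/15
Walk from origin (0, 0):
  seg 1: down by d6 = -138 → (0, 138)
  seg 2: up by d4 = -6 → (0, 132)
  seg 3: right by d1 = 10 → (10, 132)
  seg 4: down by d1 = 10 → (10, 122)
  seg 5: down by d6 = -138 → (10, 260)
  seg 6: right by d7 = -70 → (-60, 260)
  seg 7: right by d8 = -529/15 → (-1429/15, 260)
  seg 8: down by d4 = -6 → (-1429/15, 266)

d4 = -6
d5 = -64
d6 = -138
d7 = -70
d8 = -529/15
endpoint = (-1429/15, 266)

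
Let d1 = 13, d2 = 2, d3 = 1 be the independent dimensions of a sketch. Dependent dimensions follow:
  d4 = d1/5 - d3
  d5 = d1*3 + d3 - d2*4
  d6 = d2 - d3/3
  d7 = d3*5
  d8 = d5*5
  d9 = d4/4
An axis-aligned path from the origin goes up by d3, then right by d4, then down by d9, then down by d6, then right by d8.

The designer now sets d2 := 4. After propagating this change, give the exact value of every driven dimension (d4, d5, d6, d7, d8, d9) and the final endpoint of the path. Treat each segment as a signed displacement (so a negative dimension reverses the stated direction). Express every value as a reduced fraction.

d4 = 8/5
d5 = 24
d6 = 11/3
d7 = 5
d8 = 120
d9 = 2/5
endpoint = (608/5, -46/15)

Apply edit: d2 := 4
  d4 = d1/5 - d3 = 8/5
  d5 = d1*3 + d3 - d2*4 = 24
  d6 = d2 - d3/3 = 11/3
  d7 = d3*5 = 5
  d8 = d5*5 = 120
  d9 = d4/4 = 2/5
Walk from origin (0, 0):
  seg 1: up by d3 = 1 → (0, 1)
  seg 2: right by d4 = 8/5 → (8/5, 1)
  seg 3: down by d9 = 2/5 → (8/5, 3/5)
  seg 4: down by d6 = 11/3 → (8/5, -46/15)
  seg 5: right by d8 = 120 → (608/5, -46/15)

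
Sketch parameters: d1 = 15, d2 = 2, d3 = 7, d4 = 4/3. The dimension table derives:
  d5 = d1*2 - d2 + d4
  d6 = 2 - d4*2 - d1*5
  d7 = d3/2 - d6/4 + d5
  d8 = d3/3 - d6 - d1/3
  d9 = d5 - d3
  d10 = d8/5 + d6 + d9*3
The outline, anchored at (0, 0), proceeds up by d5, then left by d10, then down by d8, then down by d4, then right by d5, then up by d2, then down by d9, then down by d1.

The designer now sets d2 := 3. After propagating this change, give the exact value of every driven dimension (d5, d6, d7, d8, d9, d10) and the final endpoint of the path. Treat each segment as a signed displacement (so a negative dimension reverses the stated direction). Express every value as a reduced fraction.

Apply edit: d2 := 3
  d5 = d1*2 - d2 + d4 = 85/3
  d6 = 2 - d4*2 - d1*5 = -227/3
  d7 = d3/2 - d6/4 + d5 = 203/4
  d8 = d3/3 - d6 - d1/3 = 73
  d9 = d5 - d3 = 64/3
  d10 = d8/5 + d6 + d9*3 = 44/15
Walk from origin (0, 0):
  seg 1: up by d5 = 85/3 → (0, 85/3)
  seg 2: left by d10 = 44/15 → (-44/15, 85/3)
  seg 3: down by d8 = 73 → (-44/15, -134/3)
  seg 4: down by d4 = 4/3 → (-44/15, -46)
  seg 5: right by d5 = 85/3 → (127/5, -46)
  seg 6: up by d2 = 3 → (127/5, -43)
  seg 7: down by d9 = 64/3 → (127/5, -193/3)
  seg 8: down by d1 = 15 → (127/5, -238/3)

d5 = 85/3
d6 = -227/3
d7 = 203/4
d8 = 73
d9 = 64/3
d10 = 44/15
endpoint = (127/5, -238/3)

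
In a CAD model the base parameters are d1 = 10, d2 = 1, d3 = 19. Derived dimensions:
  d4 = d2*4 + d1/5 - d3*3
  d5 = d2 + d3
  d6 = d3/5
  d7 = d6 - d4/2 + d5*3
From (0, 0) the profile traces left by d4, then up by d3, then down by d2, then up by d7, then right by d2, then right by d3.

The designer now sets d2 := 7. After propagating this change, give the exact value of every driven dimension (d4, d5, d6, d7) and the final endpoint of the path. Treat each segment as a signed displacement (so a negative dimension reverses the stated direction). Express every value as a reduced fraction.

d4 = -27
d5 = 26
d6 = 19/5
d7 = 953/10
endpoint = (53, 1073/10)

Apply edit: d2 := 7
  d4 = d2*4 + d1/5 - d3*3 = -27
  d5 = d2 + d3 = 26
  d6 = d3/5 = 19/5
  d7 = d6 - d4/2 + d5*3 = 953/10
Walk from origin (0, 0):
  seg 1: left by d4 = -27 → (27, 0)
  seg 2: up by d3 = 19 → (27, 19)
  seg 3: down by d2 = 7 → (27, 12)
  seg 4: up by d7 = 953/10 → (27, 1073/10)
  seg 5: right by d2 = 7 → (34, 1073/10)
  seg 6: right by d3 = 19 → (53, 1073/10)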